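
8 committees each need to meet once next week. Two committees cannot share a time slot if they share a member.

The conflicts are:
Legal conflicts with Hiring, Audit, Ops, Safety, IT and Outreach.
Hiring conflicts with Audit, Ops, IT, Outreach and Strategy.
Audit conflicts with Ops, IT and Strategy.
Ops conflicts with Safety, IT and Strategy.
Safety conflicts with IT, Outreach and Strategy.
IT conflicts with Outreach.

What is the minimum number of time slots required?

5

Legal, Hiring, Audit, Ops, IT are mutually in conflict, so at least 5 time slots are needed.
5 time slots suffice: time slot 1 → {IT, Strategy}; time slot 2 → {Ops, Outreach}; time slot 3 → {Legal}; time slot 4 → {Hiring, Safety}; time slot 5 → {Audit}. Every pair that conflicts lands in different time slots.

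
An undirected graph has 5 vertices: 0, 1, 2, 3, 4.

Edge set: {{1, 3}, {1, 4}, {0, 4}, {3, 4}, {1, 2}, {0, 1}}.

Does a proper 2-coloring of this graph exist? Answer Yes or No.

0, 1, 4 are mutually adjacent, so at least 3 colors are needed.
So 2 colors are not enough.

No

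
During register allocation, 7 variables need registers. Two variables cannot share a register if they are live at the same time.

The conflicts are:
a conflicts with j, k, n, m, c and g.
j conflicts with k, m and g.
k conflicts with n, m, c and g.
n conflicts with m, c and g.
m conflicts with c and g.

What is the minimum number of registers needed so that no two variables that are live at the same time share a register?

a, j, k, m, g pairwise conflict, so at least 5 registers are needed.
5 registers suffice: a=1, j=4, k=3, n=4, m=2, c=5, g=5. No two conflicting variables share a register.

5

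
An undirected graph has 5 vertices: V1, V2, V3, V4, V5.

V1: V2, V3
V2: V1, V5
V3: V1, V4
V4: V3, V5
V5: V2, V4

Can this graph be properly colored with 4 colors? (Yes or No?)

Yes

The chromatic number is 3. The cycle V2-V1-V3-V4-V5-V2 has odd length 5, so it cannot be 2-colored; at least 3 colors are needed.
3 colors suffice: color 1 → {V2, V3}; color 2 → {V1, V5}; color 3 → {V4}.
Since 4 ≥ 3, a proper 4-coloring certainly exists.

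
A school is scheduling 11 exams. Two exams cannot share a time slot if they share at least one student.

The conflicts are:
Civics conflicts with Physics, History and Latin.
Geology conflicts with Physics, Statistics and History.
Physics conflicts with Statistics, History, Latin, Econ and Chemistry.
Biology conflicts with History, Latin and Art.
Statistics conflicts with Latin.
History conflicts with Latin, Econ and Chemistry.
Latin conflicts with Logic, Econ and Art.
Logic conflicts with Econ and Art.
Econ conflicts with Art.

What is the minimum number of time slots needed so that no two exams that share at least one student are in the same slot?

4

Civics, Physics, History, Latin all conflict with each other, so at least 4 time slots are needed.
4 time slots suffice: time slot 1 → {Geology, Latin, Chemistry}; time slot 2 → {Physics, Art}; time slot 3 → {Statistics, History, Logic}; time slot 4 → {Civics, Biology, Econ}. No two conflicting exams share a time slot.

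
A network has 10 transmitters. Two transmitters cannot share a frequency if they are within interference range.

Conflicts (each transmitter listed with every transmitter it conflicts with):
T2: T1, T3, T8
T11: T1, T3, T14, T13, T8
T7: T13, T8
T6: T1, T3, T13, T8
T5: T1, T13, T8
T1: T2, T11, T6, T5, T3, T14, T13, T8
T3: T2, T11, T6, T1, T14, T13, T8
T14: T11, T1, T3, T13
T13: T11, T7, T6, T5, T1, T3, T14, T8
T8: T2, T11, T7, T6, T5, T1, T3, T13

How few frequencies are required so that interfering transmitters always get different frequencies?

T11, T1, T3, T14, T13 all conflict with each other, so at least 5 frequencies are needed.
Using 5 frequencies: T2=1, T11=5, T7=3, T6=5, T5=4, T1=3, T3=4, T14=2, T13=1, T8=2. Every pair that conflicts lands in different frequencies.

5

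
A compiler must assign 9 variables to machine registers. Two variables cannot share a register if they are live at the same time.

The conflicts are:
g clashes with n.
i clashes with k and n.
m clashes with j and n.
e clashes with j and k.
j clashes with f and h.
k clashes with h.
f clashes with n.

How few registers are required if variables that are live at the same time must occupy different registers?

i and k conflict, so at least 2 registers are needed.
2 registers suffice: register 1 → {j, k, n}; register 2 → {g, i, m, e, f, h}. Every pair that conflicts lands in different registers.

2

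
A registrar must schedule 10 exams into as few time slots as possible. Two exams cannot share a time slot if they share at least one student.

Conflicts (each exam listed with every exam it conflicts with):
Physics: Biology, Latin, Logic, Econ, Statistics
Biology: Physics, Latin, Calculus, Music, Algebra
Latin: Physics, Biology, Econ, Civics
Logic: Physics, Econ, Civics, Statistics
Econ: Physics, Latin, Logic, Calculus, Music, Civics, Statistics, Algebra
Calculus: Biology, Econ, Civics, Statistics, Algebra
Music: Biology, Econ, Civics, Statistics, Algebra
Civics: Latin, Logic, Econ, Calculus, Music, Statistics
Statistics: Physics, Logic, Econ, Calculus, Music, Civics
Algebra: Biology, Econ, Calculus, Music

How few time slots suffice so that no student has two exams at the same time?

4

Physics, Logic, Econ, Statistics are mutually in conflict, so at least 4 time slots are needed.
4 time slots suffice: time slot 1 → {Biology, Econ}; time slot 2 → {Latin, Statistics, Algebra}; time slot 3 → {Physics, Civics}; time slot 4 → {Logic, Calculus, Music}. Every pair that conflicts lands in different time slots.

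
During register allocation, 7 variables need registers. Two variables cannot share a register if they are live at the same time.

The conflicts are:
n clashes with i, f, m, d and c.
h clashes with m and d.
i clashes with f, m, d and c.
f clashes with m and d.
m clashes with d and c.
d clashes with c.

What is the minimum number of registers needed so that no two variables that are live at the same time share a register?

n, i, f, m, d all conflict with each other, so at least 5 registers are needed.
A valid assignment using 5 registers: n=3, h=3, i=4, f=5, m=2, d=1, c=5. Every pair that conflicts lands in different registers.

5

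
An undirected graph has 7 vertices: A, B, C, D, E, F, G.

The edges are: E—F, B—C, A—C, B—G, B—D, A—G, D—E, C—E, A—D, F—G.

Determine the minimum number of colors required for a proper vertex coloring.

The cycle F-G-A-D-E-F has odd length 5, so it cannot be 2-colored; at least 3 colors are needed.
One proper 3-coloring: A=1, B=1, C=2, D=2, E=1, F=3, G=2. No two adjacent vertices share a color.

3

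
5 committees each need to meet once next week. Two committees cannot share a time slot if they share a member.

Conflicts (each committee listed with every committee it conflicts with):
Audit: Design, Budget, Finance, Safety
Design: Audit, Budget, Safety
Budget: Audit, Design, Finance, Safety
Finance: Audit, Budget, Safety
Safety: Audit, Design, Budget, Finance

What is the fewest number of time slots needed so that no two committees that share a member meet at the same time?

4

Audit, Budget, Finance, Safety all conflict with each other, so at least 4 time slots are needed.
4 time slots suffice: time slot 1 → {Safety}; time slot 2 → {Audit}; time slot 3 → {Budget}; time slot 4 → {Design, Finance}. Every pair that conflicts lands in different time slots.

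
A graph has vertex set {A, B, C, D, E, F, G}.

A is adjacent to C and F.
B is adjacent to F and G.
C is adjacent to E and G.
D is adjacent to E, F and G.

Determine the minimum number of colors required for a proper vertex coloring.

3

The cycle C-A-F-D-E-C has odd length 5, so it cannot be 2-colored; at least 3 colors are needed.
3 colors suffice: color 1 → {C, F}; color 2 → {A, E, G}; color 3 → {B, D}. Every edge joins two different colors.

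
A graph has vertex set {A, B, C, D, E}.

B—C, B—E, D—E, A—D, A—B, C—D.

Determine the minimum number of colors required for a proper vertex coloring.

C and D are adjacent, so at least 2 colors are needed.
2 colors suffice: color red → {B, D}; color blue → {A, C, E}. No two adjacent vertices share a color.

2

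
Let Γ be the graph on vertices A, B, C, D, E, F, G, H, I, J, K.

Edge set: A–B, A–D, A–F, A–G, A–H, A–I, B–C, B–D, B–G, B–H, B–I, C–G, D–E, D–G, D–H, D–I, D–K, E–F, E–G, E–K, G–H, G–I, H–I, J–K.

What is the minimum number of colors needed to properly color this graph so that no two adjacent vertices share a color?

6

A, B, D, G, H, I form a clique, so at least 6 colors are needed.
6 colors suffice: color 1 → {C, D, F, J}; color 2 → {G, K}; color 3 → {A, E}; color 4 → {B}; color 5 → {I}; color 6 → {H}. Every edge joins two different colors.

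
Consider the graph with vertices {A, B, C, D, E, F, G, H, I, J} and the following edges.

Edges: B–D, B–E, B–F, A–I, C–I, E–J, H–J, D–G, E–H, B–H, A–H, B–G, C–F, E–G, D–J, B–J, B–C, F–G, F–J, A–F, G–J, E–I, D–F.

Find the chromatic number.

5

B, D, F, G, J form a clique, so at least 5 colors are needed.
One proper 5-coloring: A=2, B=1, C=2, D=5, E=3, F=3, G=4, H=4, I=1, J=2. No two adjacent vertices share a color.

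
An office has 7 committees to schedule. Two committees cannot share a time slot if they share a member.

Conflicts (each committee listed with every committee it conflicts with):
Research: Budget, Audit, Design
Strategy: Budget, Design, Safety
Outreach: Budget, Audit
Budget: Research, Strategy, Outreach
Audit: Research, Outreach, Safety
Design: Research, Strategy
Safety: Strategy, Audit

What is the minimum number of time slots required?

3

The cycle Safety-Audit-Research-Design-Strategy-Safety has odd length 5, so it cannot be 2-colored; at least 3 time slots are needed.
3 time slots suffice: time slot 1 → {Research, Strategy, Outreach}; time slot 2 → {Budget, Audit, Design}; time slot 3 → {Safety}. Each listed conflict is separated.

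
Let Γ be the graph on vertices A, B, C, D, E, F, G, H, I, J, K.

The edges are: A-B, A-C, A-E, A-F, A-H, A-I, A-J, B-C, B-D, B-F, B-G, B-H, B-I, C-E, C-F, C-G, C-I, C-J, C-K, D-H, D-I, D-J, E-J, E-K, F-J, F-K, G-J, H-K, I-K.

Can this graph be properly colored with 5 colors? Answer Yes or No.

Yes

The chromatic number is 4. A, C, E, J are mutually adjacent (a clique of size 4), so at least 4 colors are needed.
One proper 4-coloring: A=2, B=3, C=1, D=1, E=4, F=4, G=2, H=4, I=4, J=3, K=2.
Since 5 ≥ 4, a proper 5-coloring certainly exists.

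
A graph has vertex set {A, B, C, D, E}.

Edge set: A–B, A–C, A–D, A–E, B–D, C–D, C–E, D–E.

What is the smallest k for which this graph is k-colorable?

A, C, D, E are pairwise adjacent (a clique of size 4), so at least 4 colors are needed.
4 colors suffice: color 1 → {D}; color 2 → {A}; color 3 → {B, E}; color 4 → {C}. Each edge has distinct colors on its endpoints.

4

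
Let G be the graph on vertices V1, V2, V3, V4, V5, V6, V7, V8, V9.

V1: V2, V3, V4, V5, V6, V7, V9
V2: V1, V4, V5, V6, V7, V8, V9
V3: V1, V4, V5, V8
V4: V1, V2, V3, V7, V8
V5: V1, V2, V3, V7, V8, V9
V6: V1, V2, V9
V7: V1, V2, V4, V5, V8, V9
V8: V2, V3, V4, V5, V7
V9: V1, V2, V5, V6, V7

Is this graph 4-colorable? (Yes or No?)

No

V1, V2, V5, V7, V9 form a clique, so at least 5 colors are needed.
So 4 colors are not enough.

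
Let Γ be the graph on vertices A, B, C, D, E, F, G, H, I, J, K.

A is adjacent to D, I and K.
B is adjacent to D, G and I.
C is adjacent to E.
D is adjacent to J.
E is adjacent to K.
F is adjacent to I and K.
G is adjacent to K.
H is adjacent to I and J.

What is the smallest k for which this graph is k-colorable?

3

The cycle I-B-D-J-H-I has odd length 5, so it cannot be 2-colored; at least 3 colors are needed.
3 colors suffice: A=2, B=2, C=1, D=1, E=2, F=2, G=3, H=2, I=1, J=3, K=1. No two adjacent vertices share a color.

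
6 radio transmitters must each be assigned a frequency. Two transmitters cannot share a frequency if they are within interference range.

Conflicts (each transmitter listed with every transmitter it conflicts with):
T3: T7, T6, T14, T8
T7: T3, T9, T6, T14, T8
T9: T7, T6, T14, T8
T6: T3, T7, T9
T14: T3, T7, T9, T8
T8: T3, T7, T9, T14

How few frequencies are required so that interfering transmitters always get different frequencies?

T7, T9, T14, T8 all conflict with each other, so at least 4 frequencies are needed.
4 frequencies suffice: frequency 1 → {T7}; frequency 2 → {T6, T8}; frequency 3 → {T3, T9}; frequency 4 → {T14}. Each listed conflict is separated.

4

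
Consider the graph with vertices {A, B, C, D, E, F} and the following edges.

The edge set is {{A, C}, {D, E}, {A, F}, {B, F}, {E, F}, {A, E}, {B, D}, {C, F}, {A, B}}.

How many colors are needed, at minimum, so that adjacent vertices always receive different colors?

3

A, C, F are pairwise adjacent, so at least 3 colors are needed.
A valid assignment using 3 colors: A=blue, B=green, C=green, D=red, E=green, F=red. No two adjacent vertices share a color.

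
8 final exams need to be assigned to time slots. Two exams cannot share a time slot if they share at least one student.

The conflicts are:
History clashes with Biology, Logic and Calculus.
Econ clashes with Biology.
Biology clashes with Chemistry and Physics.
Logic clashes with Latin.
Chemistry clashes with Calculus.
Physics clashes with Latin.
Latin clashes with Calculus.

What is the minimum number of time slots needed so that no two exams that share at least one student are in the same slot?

The cycle Physics-Latin-Logic-History-Biology-Physics has odd length 5, so it cannot be 2-colored; at least 3 time slots are needed.
Using 3 time slots: History=3, Econ=2, Biology=1, Logic=2, Chemistry=3, Physics=2, Latin=1, Calculus=2. Every pair that conflicts lands in different time slots.

3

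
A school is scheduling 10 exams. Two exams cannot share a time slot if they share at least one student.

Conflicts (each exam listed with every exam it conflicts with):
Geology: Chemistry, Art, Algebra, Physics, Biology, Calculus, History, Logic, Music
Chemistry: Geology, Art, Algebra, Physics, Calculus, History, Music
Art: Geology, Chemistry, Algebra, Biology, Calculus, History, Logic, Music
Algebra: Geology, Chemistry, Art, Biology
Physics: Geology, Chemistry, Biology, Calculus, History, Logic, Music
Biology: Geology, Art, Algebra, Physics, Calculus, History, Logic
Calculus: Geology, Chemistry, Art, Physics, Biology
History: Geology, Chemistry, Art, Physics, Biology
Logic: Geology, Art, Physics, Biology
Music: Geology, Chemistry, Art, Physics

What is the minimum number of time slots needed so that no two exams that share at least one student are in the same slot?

4

Geology, Chemistry, Physics, Music are mutually in conflict, so at least 4 time slots are needed.
4 time slots suffice: time slot 1 → {Geology}; time slot 2 → {Art, Physics}; time slot 3 → {Chemistry, Biology}; time slot 4 → {Algebra, Calculus, History, Logic, Music}. Each listed conflict is separated.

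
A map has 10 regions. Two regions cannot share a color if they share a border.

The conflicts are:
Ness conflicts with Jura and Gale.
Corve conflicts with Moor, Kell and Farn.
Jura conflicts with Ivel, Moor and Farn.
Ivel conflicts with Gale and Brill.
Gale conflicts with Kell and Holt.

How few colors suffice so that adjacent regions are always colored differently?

2

Ivel and Brill conflict, so at least 2 colors are needed.
2 colors suffice: color 1 → {Corve, Jura, Gale, Brill}; color 2 → {Ness, Ivel, Moor, Kell, Holt, Farn}. Every pair that conflicts lands in different colors.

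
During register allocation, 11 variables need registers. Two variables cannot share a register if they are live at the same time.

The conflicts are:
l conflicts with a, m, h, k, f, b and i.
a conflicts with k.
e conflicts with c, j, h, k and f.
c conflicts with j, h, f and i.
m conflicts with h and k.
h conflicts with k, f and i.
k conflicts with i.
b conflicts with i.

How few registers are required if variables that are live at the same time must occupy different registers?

l, m, h, k all conflict with each other, so at least 4 registers are needed.
4 registers suffice: register 1 → {a, j, h, b}; register 2 → {l, e}; register 3 → {c, k}; register 4 → {m, f, i}. Every pair that conflicts lands in different registers.

4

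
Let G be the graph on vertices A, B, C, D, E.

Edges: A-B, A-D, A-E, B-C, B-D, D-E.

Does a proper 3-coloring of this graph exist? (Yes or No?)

Yes

The chromatic number is 3. A, B, D are mutually adjacent, so at least 3 colors are needed.
One proper 3-coloring: A=1, B=2, C=1, D=3, E=2.
That is already a proper 3-coloring.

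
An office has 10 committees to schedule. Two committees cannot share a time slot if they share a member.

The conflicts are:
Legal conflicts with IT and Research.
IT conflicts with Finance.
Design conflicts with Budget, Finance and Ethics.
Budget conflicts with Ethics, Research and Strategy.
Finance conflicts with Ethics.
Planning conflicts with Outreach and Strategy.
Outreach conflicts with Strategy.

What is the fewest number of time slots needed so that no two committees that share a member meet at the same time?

3

Planning, Outreach, Strategy are mutually in conflict, so at least 3 time slots are needed.
3 time slots suffice: time slot 1 → {Legal, Budget, Finance, Outreach}; time slot 2 → {IT, Ethics, Research, Strategy}; time slot 3 → {Design, Planning}. Each listed conflict is separated.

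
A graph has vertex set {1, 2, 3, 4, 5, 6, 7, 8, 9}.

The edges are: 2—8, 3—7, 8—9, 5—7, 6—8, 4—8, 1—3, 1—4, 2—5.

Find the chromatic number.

3

The cycle 3-1-4-8-2-5-7-3 has odd length 7, so it cannot be 2-colored; at least 3 colors are needed.
3 colors suffice: color a → {3, 5, 8}; color b → {2, 4, 6, 7, 9}; color c → {1}. No two adjacent vertices share a color.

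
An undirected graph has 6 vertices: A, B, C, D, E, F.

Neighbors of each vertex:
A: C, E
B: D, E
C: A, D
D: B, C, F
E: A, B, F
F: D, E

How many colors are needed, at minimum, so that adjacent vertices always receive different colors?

3

The cycle E-F-D-C-A-E has odd length 5, so it cannot be 2-colored; at least 3 colors are needed.
A valid assignment using 3 colors: A=2, B=2, C=3, D=1, E=1, F=2. Each edge has distinct colors on its endpoints.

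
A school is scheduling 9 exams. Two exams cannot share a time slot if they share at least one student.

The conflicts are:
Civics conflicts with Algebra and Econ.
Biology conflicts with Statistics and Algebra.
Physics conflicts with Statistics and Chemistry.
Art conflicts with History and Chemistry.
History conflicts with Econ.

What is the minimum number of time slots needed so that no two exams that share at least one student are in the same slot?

3

The cycle Art-Chemistry-Physics-Statistics-Biology-Algebra-Civics-Econ-History-Art has odd length 9, so it cannot be 2-colored; at least 3 time slots are needed.
Using 3 time slots: Civics=3, Biology=1, Physics=1, Statistics=2, Art=1, History=2, Algebra=2, Econ=1, Chemistry=2. No two conflicting exams share a time slot.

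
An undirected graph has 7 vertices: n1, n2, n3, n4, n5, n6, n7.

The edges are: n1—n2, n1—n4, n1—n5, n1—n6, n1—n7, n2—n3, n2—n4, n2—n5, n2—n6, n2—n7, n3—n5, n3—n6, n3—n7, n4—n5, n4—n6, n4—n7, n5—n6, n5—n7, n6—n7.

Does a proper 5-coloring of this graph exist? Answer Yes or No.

No

n1, n2, n4, n5, n6, n7 are pairwise adjacent (a clique of size 6), so at least 6 colors are needed.
So 5 colors are not enough.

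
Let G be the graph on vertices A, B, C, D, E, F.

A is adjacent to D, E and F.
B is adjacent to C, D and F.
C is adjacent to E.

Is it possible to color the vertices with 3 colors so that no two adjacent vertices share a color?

Yes

The chromatic number is 3. The cycle A-E-C-B-D-A has odd length 5, so it cannot be 2-colored; at least 3 colors are needed.
A valid assignment using 3 colors: A=1, B=1, C=2, D=2, E=3, F=2.
That is already a proper 3-coloring.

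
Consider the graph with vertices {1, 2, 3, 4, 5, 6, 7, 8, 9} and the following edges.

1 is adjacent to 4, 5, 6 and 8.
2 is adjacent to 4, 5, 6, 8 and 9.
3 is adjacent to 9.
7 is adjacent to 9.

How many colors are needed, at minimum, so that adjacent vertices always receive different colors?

2

1 and 4 are adjacent, so at least 2 colors are needed.
A valid assignment using 2 colors: 1=red, 2=red, 3=red, 4=blue, 5=blue, 6=blue, 7=red, 8=blue, 9=blue. No two adjacent vertices share a color.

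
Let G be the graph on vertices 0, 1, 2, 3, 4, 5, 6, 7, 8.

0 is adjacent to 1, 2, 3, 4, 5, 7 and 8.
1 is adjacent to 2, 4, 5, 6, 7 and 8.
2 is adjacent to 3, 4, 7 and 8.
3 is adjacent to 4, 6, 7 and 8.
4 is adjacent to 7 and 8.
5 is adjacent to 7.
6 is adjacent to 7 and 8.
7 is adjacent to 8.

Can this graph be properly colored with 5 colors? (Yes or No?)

0, 2, 3, 4, 7, 8 form a clique, so at least 6 colors are needed.
So 5 colors are not enough.

No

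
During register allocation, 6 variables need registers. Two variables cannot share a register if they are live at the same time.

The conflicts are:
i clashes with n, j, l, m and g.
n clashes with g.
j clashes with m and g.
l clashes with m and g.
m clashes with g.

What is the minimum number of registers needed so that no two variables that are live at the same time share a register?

4

i, j, m, g are mutually in conflict, so at least 4 registers are needed.
4 registers suffice: i=1, n=3, j=4, l=4, m=3, g=2. No two conflicting variables share a register.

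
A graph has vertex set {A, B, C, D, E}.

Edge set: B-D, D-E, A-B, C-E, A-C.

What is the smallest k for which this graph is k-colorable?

3

The cycle E-D-B-A-C-E has odd length 5, so it cannot be 2-colored; at least 3 colors are needed.
3 colors suffice: color 1 → {B, C}; color 2 → {A, E}; color 3 → {D}. Each edge has distinct colors on its endpoints.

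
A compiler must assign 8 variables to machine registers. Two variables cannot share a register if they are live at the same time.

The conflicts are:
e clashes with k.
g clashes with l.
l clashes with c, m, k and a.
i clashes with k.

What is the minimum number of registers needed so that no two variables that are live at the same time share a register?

g and l conflict, so at least 2 registers are needed.
2 registers suffice: register 1 → {e, l, i}; register 2 → {g, c, m, k, a}. Each listed conflict is separated.

2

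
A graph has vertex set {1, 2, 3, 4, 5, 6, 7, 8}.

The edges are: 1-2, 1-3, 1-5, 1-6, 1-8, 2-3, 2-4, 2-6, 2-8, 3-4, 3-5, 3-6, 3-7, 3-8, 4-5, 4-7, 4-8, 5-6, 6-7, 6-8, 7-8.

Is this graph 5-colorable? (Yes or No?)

The chromatic number is 5. 1, 2, 3, 6, 8 are mutually adjacent (a clique of size 5), so at least 5 colors are needed.
A valid assignment using 5 colors: 1=purple, 2=yellow, 3=red, 4=blue, 5=green, 6=blue, 7=yellow, 8=green.
That is already a proper 5-coloring.

Yes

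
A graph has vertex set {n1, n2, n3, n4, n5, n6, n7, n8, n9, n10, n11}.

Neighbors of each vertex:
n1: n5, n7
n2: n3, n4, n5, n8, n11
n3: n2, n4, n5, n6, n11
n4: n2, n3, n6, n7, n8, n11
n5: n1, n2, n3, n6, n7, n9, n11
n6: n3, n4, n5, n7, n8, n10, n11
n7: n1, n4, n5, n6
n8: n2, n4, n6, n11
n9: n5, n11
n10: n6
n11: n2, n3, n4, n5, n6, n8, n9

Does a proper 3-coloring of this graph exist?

n4, n6, n8, n11 are pairwise adjacent (a clique of size 4), so at least 4 colors are needed.
So 3 colors are not enough.

No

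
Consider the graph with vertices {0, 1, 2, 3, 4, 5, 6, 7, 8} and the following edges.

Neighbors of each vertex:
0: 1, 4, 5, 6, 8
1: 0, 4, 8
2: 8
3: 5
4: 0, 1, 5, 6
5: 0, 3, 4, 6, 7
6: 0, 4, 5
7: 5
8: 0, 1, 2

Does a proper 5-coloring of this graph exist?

Yes

The chromatic number is 4. 0, 4, 5, 6 form a clique, so at least 4 colors are needed.
A valid assignment using 4 colors: 0=b, 1=d, 2=b, 3=b, 4=c, 5=a, 6=d, 7=b, 8=a.
Since 5 ≥ 4, a proper 5-coloring certainly exists.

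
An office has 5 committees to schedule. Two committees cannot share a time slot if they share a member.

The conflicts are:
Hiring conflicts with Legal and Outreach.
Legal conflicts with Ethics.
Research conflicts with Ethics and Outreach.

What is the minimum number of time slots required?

The cycle Research-Outreach-Hiring-Legal-Ethics-Research has odd length 5, so it cannot be 2-colored; at least 3 time slots are needed.
3 time slots suffice: time slot 1 → {Hiring, Research}; time slot 2 → {Ethics, Outreach}; time slot 3 → {Legal}. No two conflicting committees share a time slot.

3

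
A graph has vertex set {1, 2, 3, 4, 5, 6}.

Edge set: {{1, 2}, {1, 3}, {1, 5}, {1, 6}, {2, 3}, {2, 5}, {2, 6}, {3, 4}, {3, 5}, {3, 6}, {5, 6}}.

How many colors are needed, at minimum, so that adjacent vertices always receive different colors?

1, 2, 3, 5, 6 are pairwise adjacent (a clique of size 5), so at least 5 colors are needed.
A valid assignment using 5 colors: 1=e, 2=b, 3=a, 4=b, 5=d, 6=c. Every edge joins two different colors.

5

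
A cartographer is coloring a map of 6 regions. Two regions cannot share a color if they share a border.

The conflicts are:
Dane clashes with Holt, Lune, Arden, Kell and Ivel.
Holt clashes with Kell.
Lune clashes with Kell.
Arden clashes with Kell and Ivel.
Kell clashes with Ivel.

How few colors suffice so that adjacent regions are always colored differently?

4

Dane, Arden, Kell, Ivel all conflict with each other, so at least 4 colors are needed.
A valid assignment using 4 colors: Dane=2, Holt=3, Lune=3, Arden=4, Kell=1, Ivel=3. Each listed conflict is separated.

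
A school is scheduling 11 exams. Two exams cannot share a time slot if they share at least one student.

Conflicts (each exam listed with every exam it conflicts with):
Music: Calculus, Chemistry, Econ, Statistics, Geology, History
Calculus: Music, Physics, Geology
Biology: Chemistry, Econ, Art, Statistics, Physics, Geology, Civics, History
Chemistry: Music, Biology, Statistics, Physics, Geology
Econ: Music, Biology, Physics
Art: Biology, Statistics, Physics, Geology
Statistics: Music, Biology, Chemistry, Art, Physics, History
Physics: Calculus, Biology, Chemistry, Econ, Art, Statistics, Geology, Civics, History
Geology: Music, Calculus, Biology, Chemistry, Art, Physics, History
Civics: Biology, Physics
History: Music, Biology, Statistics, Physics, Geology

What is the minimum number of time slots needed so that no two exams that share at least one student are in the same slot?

Biology, Art, Statistics, Physics pairwise conflict, so at least 4 time slots are needed.
A valid assignment using 4 time slots: Music=1, Calculus=2, Biology=2, Chemistry=4, Econ=3, Art=4, Statistics=3, Physics=1, Geology=3, Civics=3, History=4. Every pair that conflicts lands in different time slots.

4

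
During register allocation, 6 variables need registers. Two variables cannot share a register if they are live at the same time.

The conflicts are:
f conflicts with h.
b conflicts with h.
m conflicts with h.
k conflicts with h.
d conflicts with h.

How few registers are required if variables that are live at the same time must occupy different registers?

2

k and h conflict, so at least 2 registers are needed.
2 registers suffice: f=2, b=2, m=2, k=2, d=2, h=1. No two conflicting variables share a register.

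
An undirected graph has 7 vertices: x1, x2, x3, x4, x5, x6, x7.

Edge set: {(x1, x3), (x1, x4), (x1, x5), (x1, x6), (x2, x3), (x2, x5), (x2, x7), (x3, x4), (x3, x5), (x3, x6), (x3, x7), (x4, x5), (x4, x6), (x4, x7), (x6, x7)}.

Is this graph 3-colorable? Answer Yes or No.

No

x1, x3, x4, x6 are pairwise adjacent (a clique of size 4), so at least 4 colors are needed.
So 3 colors are not enough.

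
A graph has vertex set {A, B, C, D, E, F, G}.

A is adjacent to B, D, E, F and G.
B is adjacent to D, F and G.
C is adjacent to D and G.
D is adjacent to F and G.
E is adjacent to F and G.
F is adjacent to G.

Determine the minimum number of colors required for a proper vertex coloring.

A, B, D, F, G form a clique, so at least 5 colors are needed.
5 colors suffice: color red → {G}; color blue → {C, F}; color green → {D, E}; color yellow → {A}; color purple → {B}. No two adjacent vertices share a color.

5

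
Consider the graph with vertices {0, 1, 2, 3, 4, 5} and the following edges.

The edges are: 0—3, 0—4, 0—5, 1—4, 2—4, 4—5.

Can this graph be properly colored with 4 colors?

The chromatic number is 3. 0, 4, 5 are mutually adjacent, so at least 3 colors are needed.
3 colors suffice: color red → {3, 4}; color blue → {0, 1, 2}; color green → {5}.
Since 4 ≥ 3, a proper 4-coloring certainly exists.

Yes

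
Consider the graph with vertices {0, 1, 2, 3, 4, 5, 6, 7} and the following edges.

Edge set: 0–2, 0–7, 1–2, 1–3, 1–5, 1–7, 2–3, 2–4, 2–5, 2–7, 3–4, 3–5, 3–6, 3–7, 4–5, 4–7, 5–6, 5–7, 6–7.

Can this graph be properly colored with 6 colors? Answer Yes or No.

The chromatic number is 5. 2, 3, 4, 5, 7 form a clique, so at least 5 colors are needed.
5 colors suffice: 0=blue, 1=purple, 2=green, 3=blue, 4=purple, 5=yellow, 6=green, 7=red.
Since 6 ≥ 5, a proper 6-coloring certainly exists.

Yes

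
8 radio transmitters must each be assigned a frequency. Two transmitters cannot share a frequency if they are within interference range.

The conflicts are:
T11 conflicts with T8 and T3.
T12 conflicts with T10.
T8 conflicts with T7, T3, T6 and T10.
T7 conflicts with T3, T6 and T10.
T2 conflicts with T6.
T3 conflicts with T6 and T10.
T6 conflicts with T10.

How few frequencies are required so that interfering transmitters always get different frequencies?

T8, T7, T3, T6, T10 pairwise conflict, so at least 5 frequencies are needed.
5 frequencies suffice: frequency 1 → {T12, T8, T2}; frequency 2 → {T3}; frequency 3 → {T11, T10}; frequency 4 → {T6}; frequency 5 → {T7}. Every pair that conflicts lands in different frequencies.

5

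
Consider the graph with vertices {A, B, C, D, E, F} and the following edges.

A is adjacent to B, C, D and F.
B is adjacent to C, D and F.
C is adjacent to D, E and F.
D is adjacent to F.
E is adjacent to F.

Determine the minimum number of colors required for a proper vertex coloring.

A, B, C, D, F form a clique, so at least 5 colors are needed.
5 colors suffice: color 1 → {C}; color 2 → {F}; color 3 → {B, E}; color 4 → {D}; color 5 → {A}. Every edge joins two different colors.

5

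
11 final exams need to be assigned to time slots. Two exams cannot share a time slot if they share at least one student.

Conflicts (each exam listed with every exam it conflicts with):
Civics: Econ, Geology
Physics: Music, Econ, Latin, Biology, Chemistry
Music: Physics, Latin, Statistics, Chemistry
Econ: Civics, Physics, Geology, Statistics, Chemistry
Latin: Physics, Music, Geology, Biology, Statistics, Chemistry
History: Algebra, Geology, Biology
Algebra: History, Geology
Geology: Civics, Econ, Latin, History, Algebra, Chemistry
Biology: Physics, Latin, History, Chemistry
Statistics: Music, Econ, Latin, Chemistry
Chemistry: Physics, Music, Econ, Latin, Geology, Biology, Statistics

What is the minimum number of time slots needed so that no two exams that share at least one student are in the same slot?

Physics, Music, Latin, Chemistry all conflict with each other, so at least 4 time slots are needed.
4 time slots suffice: time slot 1 → {Civics, History, Chemistry}; time slot 2 → {Physics, Geology, Statistics}; time slot 3 → {Econ, Latin, Algebra}; time slot 4 → {Music, Biology}. Each listed conflict is separated.

4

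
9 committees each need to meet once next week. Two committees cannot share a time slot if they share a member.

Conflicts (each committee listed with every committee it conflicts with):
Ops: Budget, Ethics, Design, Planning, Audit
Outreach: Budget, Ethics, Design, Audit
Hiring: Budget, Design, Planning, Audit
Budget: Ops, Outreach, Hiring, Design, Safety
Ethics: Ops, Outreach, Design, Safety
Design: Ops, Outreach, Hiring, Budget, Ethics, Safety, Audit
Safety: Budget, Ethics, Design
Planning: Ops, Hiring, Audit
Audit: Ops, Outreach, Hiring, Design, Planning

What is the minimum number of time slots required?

3

Ops, Design, Audit pairwise conflict, so at least 3 time slots are needed.
3 time slots suffice: Ops=3, Outreach=3, Hiring=3, Budget=2, Ethics=2, Design=1, Safety=3, Planning=1, Audit=2. No two conflicting committees share a time slot.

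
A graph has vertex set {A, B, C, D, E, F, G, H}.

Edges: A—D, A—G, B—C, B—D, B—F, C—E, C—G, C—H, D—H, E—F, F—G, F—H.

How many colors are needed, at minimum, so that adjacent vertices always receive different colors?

The cycle A-G-F-H-D-A has odd length 5, so it cannot be 2-colored; at least 3 colors are needed.
A valid assignment using 3 colors: A=3, B=2, C=1, D=1, E=2, F=1, G=2, H=2. Every edge joins two different colors.

3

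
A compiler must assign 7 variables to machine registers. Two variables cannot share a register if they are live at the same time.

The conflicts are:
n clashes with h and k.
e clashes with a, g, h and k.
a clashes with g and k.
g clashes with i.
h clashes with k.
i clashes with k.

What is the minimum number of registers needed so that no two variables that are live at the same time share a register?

3

e, h, k all conflict with each other, so at least 3 registers are needed.
Using 3 registers: n=2, e=2, a=3, g=1, h=3, i=2, k=1. Every pair that conflicts lands in different registers.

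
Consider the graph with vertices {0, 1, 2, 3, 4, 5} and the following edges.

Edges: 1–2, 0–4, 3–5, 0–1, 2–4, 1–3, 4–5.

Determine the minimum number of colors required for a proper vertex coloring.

The cycle 5-4-0-1-3-5 has odd length 5, so it cannot be 2-colored; at least 3 colors are needed.
3 colors suffice: color a → {1, 4}; color b → {0, 2, 3}; color c → {5}. Each edge has distinct colors on its endpoints.

3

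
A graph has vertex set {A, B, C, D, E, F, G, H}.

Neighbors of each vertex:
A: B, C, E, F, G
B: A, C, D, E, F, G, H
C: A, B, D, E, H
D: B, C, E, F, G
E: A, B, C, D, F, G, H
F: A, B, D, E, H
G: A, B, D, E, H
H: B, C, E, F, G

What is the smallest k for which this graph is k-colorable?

4

B, E, G, H are mutually adjacent (a clique of size 4), so at least 4 colors are needed.
4 colors suffice: color 1 → {B}; color 2 → {E}; color 3 → {A, D, H}; color 4 → {C, F, G}. Each edge has distinct colors on its endpoints.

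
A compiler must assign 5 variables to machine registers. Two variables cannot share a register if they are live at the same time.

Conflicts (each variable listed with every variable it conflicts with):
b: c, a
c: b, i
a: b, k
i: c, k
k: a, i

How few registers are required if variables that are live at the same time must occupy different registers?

3

The cycle k-a-b-c-i-k has odd length 5, so it cannot be 2-colored; at least 3 registers are needed.
3 registers suffice: register 1 → {b, i}; register 2 → {c, a}; register 3 → {k}. Every pair that conflicts lands in different registers.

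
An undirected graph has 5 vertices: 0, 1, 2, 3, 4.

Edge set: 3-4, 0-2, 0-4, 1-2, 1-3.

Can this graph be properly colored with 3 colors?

The chromatic number is 3. The cycle 4-0-2-1-3-4 has odd length 5, so it cannot be 2-colored; at least 3 colors are needed.
A valid assignment using 3 colors: 0=b, 1=b, 2=a, 3=c, 4=a.
That is already a proper 3-coloring.

Yes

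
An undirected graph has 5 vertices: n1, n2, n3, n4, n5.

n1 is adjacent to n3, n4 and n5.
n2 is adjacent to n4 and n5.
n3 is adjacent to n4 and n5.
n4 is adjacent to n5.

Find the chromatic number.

n1, n3, n4, n5 form a clique, so at least 4 colors are needed.
4 colors suffice: color 1 → {n5}; color 2 → {n4}; color 3 → {n1, n2}; color 4 → {n3}. Each edge has distinct colors on its endpoints.

4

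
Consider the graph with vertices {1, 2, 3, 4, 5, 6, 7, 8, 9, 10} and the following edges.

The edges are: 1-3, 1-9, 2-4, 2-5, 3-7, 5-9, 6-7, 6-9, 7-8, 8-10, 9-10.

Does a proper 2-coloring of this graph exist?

The cycle 7-6-9-1-3-7 has odd length 5, so it cannot be 2-colored; at least 3 colors are needed.
So 2 colors are not enough.

No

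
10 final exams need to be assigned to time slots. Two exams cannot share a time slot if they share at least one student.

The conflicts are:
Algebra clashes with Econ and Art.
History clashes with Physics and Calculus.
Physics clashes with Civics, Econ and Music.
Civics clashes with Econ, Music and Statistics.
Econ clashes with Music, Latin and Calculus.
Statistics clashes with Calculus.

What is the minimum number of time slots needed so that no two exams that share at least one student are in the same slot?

Physics, Civics, Econ, Music all conflict with each other, so at least 4 time slots are needed.
4 time slots suffice: time slot 1 → {History, Econ, Art, Statistics}; time slot 2 → {Algebra, Civics, Latin, Calculus}; time slot 3 → {Physics}; time slot 4 → {Music}. No two conflicting exams share a time slot.

4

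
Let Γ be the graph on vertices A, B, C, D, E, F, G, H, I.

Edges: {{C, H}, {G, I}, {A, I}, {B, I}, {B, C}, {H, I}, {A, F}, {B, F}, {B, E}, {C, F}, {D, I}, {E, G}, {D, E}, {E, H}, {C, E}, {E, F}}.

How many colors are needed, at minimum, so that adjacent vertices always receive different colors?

4

B, C, E, F form a clique, so at least 4 colors are needed.
4 colors suffice: color red → {E, I}; color blue → {D, F, G, H}; color green → {A, B}; color yellow → {C}. No two adjacent vertices share a color.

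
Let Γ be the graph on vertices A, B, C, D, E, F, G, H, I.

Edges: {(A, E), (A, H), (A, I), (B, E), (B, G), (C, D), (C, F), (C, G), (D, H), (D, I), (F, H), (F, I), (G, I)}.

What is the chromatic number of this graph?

3

The cycle I-G-B-E-A-I has odd length 5, so it cannot be 2-colored; at least 3 colors are needed.
3 colors suffice: color red → {B, C, H, I}; color blue → {A, D, F, G}; color green → {E}. Every edge joins two different colors.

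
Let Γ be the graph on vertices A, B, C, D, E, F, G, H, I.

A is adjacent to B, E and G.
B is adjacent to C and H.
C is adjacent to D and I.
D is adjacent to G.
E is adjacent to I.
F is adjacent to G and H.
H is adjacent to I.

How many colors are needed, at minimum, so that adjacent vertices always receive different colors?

The cycle A-G-D-C-B-A has odd length 5, so it cannot be 2-colored; at least 3 colors are needed.
3 colors suffice: color red → {A, C, H}; color blue → {B, G, I}; color green → {D, E, F}. Every edge joins two different colors.

3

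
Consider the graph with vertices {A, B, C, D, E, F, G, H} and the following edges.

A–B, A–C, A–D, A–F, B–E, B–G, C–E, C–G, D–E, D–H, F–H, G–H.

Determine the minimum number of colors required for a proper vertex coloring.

The cycle B-A-F-H-G-B has odd length 5, so it cannot be 2-colored; at least 3 colors are needed.
3 colors suffice: color 1 → {A, E, G}; color 2 → {B, C, D, F}; color 3 → {H}. No two adjacent vertices share a color.

3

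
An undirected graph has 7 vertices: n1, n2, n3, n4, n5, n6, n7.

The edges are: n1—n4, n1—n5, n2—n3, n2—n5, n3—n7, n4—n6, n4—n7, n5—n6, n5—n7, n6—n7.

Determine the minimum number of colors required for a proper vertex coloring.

n5, n6, n7 form a triangle, so at least 3 colors are needed.
3 colors suffice: n1=1, n2=1, n3=2, n4=2, n5=2, n6=3, n7=1. Each edge has distinct colors on its endpoints.

3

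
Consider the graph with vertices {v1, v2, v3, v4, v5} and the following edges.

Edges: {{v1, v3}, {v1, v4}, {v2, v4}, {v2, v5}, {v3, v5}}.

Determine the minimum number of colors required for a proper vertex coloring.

3

The cycle v1-v4-v2-v5-v3-v1 has odd length 5, so it cannot be 2-colored; at least 3 colors are needed.
3 colors suffice: color 1 → {v1, v2}; color 2 → {v4, v5}; color 3 → {v3}. Every edge joins two different colors.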